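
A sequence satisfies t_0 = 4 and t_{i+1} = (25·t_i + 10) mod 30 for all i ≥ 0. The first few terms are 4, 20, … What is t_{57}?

We have t_0 = 4,  t_1 = 20,  t_2 = 0,  t_3 = 10,  t_4 = 20.
Since t_4 = t_1 = 20, the sequence is eventually periodic: after a pre-period of length 1 it cycles with period 3.
For i ≥ 1, t_i depends only on (i - 1) mod 3. (57 - 1) mod 3 = 2, so t_{57} = t_3 = 10.

10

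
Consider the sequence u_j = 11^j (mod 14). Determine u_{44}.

9

Listing terms: u_0 = 1; u_1 = 11; u_2 = 9; u_3 = 1.
The sequence repeats with period 3.
So u_{44} = u_{0 + ((44-0) mod 3)} = u_2 = 9.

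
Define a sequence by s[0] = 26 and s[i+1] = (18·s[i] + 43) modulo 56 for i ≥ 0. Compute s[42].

5

s[0] = 26; s[1] = 7; s[2] = 1; s[3] = 5; s[4] = 21; s[5] = 29; s[6] = 5.
Since s[6] = s[3] = 5, the sequence is eventually periodic: after a pre-period of length 3 it cycles with period 3.
For i ≥ 3, s[i] depends only on (i - 3) mod 3. (42 - 3) mod 3 = 0, so s[42] = s[3] = 5.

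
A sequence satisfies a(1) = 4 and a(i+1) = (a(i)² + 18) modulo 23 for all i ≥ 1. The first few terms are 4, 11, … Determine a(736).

a(1) = 4, a(2) = 11, a(3) = 1, a(4) = 19, a(5) = 11.
Since a(5) = a(2) = 11, the sequence is eventually periodic: after a pre-period of length 1 it cycles with period 3.
For i ≥ 2, a(i) depends only on (i - 2) mod 3. (736 - 2) mod 3 = 2, so a(736) = a(4) = 19.

19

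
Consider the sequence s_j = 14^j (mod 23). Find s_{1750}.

We have s_1 = 14, s_2 = 12, s_3 = 7, s_4 = 6, s_5 = 15, s_6 = 3, s_7 = 19, s_8 = 13, s_9 = 21, s_{10} = 18, s_{11} = 22, s_{12} = 9, s_{13} = 11, s_{14} = 16, s_{15} = 17, s_{16} = 8, s_{17} = 20, s_{18} = 4, s_{19} = 10, s_{20} = 2, s_{21} = 5, s_{22} = 1, s_{23} = 14.
Since s_{23} = s_1 = 14, the sequence is periodic with period 22.
So s_{1750} = s_{1 + ((1750-1) mod 22)} = s_{12} = 9.

9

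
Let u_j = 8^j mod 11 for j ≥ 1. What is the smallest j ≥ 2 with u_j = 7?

9

Computing terms: u_1 = 8, u_2 = 9, u_3 = 6, u_4 = 4, u_5 = 10, u_6 = 3, u_7 = 2, u_8 = 5, u_9 = 7, u_{10} = 1, u_{11} = 8.
Since u_{11} = u_1 = 8, the sequence is periodic with period 10.
The value 7 first appears (with j ≥ 2) at u_9.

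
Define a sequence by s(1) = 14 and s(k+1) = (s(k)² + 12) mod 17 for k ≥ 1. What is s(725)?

4

Listing terms: s(1) = 14, s(2) = 4, s(3) = 11, s(4) = 14.
Since s(4) = s(1) = 14, the sequence is periodic with period 3.
(725 - 1) mod 3 = 1, so s(725) = s(2) = 4.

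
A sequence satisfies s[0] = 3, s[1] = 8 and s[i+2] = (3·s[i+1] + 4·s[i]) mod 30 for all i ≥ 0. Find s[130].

Listing terms: s[0] = 3,  s[1] = 8,  s[2] = 6,  s[3] = 20,  s[4] = 24,  s[5] = 2,  s[6] = 12,  s[7] = 14,  s[8] = 0,  s[9] = 26,  s[10] = 18,  s[11] = 8,  s[12] = 6.
Since (s[11], s[12]) = (s[1], s[2]) = (8, 6) (two consecutive terms determine the rest), the sequence is eventually periodic: after a pre-period of length 1 it cycles with period 10.
For i ≥ 1, s[i] depends only on (i - 1) mod 10. (130 - 1) mod 10 = 9, so s[130] = s[10] = 18.

18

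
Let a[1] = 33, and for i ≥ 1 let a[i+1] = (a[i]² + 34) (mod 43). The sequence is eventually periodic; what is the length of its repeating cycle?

a[1] = 33; a[2] = 5; a[3] = 16; a[4] = 32; a[5] = 26; a[6] = 22; a[7] = 2; a[8] = 38; a[9] = 16.
Since a[9] = a[3] = 16, the sequence is eventually periodic: after a pre-period of length 2 it cycles with period 6.

6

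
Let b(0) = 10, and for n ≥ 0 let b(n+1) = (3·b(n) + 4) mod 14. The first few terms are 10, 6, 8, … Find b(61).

We have b(0) = 10,  b(1) = 6,  b(2) = 8,  b(3) = 0,  b(4) = 4,  b(5) = 2,  b(6) = 10.
The sequence repeats with period 6.
So b(61) = b(0 + ((61-0) mod 6)) = b(1) = 6.

6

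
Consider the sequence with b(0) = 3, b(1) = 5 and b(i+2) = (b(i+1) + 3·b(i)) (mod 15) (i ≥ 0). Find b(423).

11

Listing terms: b(0) = 3,  b(1) = 5,  b(2) = 14,  b(3) = 14,  b(4) = 11,  b(5) = 8,  b(6) = 11,  b(7) = 5,  b(8) = 8,  b(9) = 8,  b(10) = 2,  b(11) = 11,  b(12) = 2,  b(13) = 5,  b(14) = 11,  b(15) = 11,  b(16) = 14,  b(17) = 2,  b(18) = 14,  b(19) = 5,  b(20) = 2,  b(21) = 2,  b(22) = 8,  b(23) = 14,  b(24) = 8,  b(25) = 5,  b(26) = 14.
Since (b(25), b(26)) = (b(1), b(2)) = (5, 14) (two consecutive terms determine the rest), the sequence is eventually periodic: after a pre-period of length 1 it cycles with period 24.
For i ≥ 1, b(i) depends only on (i - 1) mod 24. (423 - 1) mod 24 = 14, so b(423) = b(15) = 11.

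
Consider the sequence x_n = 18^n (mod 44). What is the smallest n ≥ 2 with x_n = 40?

Listing terms: x_1 = 18, x_2 = 16, x_3 = 24, x_4 = 36, x_5 = 32, x_6 = 4, x_7 = 28, x_8 = 20, x_9 = 8, x_{10} = 12, x_{11} = 40, x_{12} = 16.
Since x_{12} = x_2 = 16, the sequence is eventually periodic: after a pre-period of length 1 it cycles with period 10.
The value 40 first appears (with n ≥ 2) at x_{11}.

11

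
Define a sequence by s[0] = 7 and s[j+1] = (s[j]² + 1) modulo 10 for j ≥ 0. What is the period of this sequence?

6

Computing terms: s[0] = 7,  s[1] = 0,  s[2] = 1,  s[3] = 2,  s[4] = 5,  s[5] = 6,  s[6] = 7.
The sequence repeats with period 6.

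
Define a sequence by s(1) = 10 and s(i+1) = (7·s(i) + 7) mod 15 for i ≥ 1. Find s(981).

Listing terms: s(1) = 10,  s(2) = 2,  s(3) = 6,  s(4) = 4,  s(5) = 5,  s(6) = 12,  s(7) = 1,  s(8) = 14,  s(9) = 0,  s(10) = 7,  s(11) = 11,  s(12) = 9,  s(13) = 10.
The sequence repeats with period 12.
(981 - 1) mod 12 = 8, so s(981) = s(9) = 0.

0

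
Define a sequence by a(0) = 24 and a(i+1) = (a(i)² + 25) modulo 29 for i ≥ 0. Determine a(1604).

2

a(0) = 24,  a(1) = 21,  a(2) = 2,  a(3) = 0,  a(4) = 25,  a(5) = 12,  a(6) = 24.
The sequence repeats with period 6.
So a(1604) = a(0 + ((1604-0) mod 6)) = a(2) = 2.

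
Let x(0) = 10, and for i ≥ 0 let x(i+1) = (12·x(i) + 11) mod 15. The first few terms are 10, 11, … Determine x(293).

Computing terms: x(0) = 10, x(1) = 11, x(2) = 8, x(3) = 2, x(4) = 5, x(5) = 11.
Since x(5) = x(1) = 11, the sequence is eventually periodic: after a pre-period of length 1 it cycles with period 4.
For i ≥ 1, x(i) depends only on (i - 1) mod 4. (293 - 1) mod 4 = 0, so x(293) = x(1) = 11.

11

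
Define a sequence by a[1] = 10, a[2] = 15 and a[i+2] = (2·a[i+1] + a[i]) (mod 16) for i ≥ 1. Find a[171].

0

Computing terms: a[1] = 10,  a[2] = 15,  a[3] = 8,  a[4] = 15,  a[5] = 6,  a[6] = 11,  a[7] = 12,  a[8] = 3,  a[9] = 2,  a[10] = 7,  a[11] = 0,  a[12] = 7,  a[13] = 14,  a[14] = 3,  a[15] = 4,  a[16] = 11,  a[17] = 10,  a[18] = 15.
The sequence repeats with period 16.
(171 - 1) mod 16 = 10, so a[171] = a[11] = 0.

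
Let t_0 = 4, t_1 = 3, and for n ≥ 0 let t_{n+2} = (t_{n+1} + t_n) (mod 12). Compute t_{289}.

3

t_0 = 4, t_1 = 3, t_2 = 7, t_3 = 10, t_4 = 5, t_5 = 3, t_6 = 8, t_7 = 11, t_8 = 7, t_9 = 6, t_{10} = 1, t_{11} = 7, t_{12} = 8, t_{13} = 3, t_{14} = 11, t_{15} = 2, t_{16} = 1, t_{17} = 3, t_{18} = 4, t_{19} = 7, t_{20} = 11, t_{21} = 6, t_{22} = 5, t_{23} = 11, t_{24} = 4, t_{25} = 3.
Since (t_{24}, t_{25}) = (t_0, t_1) = (4, 3) (two consecutive terms determine the rest), the sequence is periodic with period 24.
(289 - 0) mod 24 = 1, so t_{289} = t_1 = 3.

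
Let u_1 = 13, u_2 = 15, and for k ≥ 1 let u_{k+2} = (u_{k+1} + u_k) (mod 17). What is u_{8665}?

2

Listing terms: u_1 = 13, u_2 = 15, u_3 = 11, u_4 = 9, u_5 = 3, u_6 = 12, u_7 = 15, u_8 = 10, u_9 = 8, u_{10} = 1, u_{11} = 9, u_{12} = 10, u_{13} = 2, u_{14} = 12, u_{15} = 14, u_{16} = 9, u_{17} = 6, u_{18} = 15, u_{19} = 4, u_{20} = 2, u_{21} = 6, u_{22} = 8, u_{23} = 14, u_{24} = 5, u_{25} = 2, u_{26} = 7, u_{27} = 9, u_{28} = 16, u_{29} = 8, u_{30} = 7, u_{31} = 15, u_{32} = 5, u_{33} = 3, u_{34} = 8, u_{35} = 11, u_{36} = 2, u_{37} = 13, u_{38} = 15.
Since (u_{37}, u_{38}) = (u_1, u_2) = (13, 15) (two consecutive terms determine the rest), the sequence is periodic with period 36.
(8665 - 1) mod 36 = 24, so u_{8665} = u_{25} = 2.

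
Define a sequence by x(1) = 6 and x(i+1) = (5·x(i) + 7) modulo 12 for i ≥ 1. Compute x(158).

Computing terms: x(1) = 6, x(2) = 1, x(3) = 0, x(4) = 7, x(5) = 6.
Since x(5) = x(1) = 6, the sequence is periodic with period 4.
So x(158) = x(1 + ((158-1) mod 4)) = x(2) = 1.

1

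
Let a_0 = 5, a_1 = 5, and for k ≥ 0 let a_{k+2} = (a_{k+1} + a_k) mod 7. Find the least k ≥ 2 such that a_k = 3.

Listing terms: a_0 = 5,  a_1 = 5,  a_2 = 3,  a_3 = 1,  a_4 = 4,  a_5 = 5,  a_6 = 2,  a_7 = 0,  a_8 = 2,  a_9 = 2,  a_{10} = 4,  a_{11} = 6,  a_{12} = 3,  a_{13} = 2,  a_{14} = 5,  a_{15} = 0,  a_{16} = 5,  a_{17} = 5.
Since (a_{16}, a_{17}) = (a_0, a_1) = (5, 5) (two consecutive terms determine the rest), the sequence is periodic with period 16.
The value 3 first appears (with k ≥ 2) at a_2.

2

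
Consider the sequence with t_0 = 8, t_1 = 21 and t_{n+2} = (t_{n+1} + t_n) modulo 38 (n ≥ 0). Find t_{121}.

t_0 = 8, t_1 = 21, t_2 = 29, t_3 = 12, t_4 = 3, t_5 = 15, t_6 = 18, t_7 = 33, t_8 = 13, t_9 = 8, t_{10} = 21.
Since (t_9, t_{10}) = (t_0, t_1) = (8, 21) (two consecutive terms determine the rest), the sequence is periodic with period 9.
(121 - 0) mod 9 = 4, so t_{121} = t_4 = 3.

3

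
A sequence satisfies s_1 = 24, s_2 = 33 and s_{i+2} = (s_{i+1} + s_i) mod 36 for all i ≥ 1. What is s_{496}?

18

We have s_1 = 24, s_2 = 33, s_3 = 21, s_4 = 18, s_5 = 3, s_6 = 21, s_7 = 24, s_8 = 9, s_9 = 33, s_{10} = 6, s_{11} = 3, s_{12} = 9, s_{13} = 12, s_{14} = 21, s_{15} = 33, s_{16} = 18, s_{17} = 15, s_{18} = 33, s_{19} = 12, s_{20} = 9, s_{21} = 21, s_{22} = 30, s_{23} = 15, s_{24} = 9, s_{25} = 24, s_{26} = 33.
The sequence repeats with period 24.
(496 - 1) mod 24 = 15, so s_{496} = s_{16} = 18.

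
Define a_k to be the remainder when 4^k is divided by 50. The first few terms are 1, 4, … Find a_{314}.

6

a_0 = 1,  a_1 = 4,  a_2 = 16,  a_3 = 14,  a_4 = 6,  a_5 = 24,  a_6 = 46,  a_7 = 34,  a_8 = 36,  a_9 = 44,  a_{10} = 26,  a_{11} = 4.
Since a_{11} = a_1 = 4, the sequence is eventually periodic: after a pre-period of length 1 it cycles with period 10.
For k ≥ 1, a_k depends only on (k - 1) mod 10. (314 - 1) mod 10 = 3, so a_{314} = a_4 = 6.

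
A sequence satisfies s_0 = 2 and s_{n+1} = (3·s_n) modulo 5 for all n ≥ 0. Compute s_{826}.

3

Listing terms: s_0 = 2,  s_1 = 1,  s_2 = 3,  s_3 = 4,  s_4 = 2.
Since s_4 = s_0 = 2, the sequence is periodic with period 4.
(826 - 0) mod 4 = 2, so s_{826} = s_2 = 3.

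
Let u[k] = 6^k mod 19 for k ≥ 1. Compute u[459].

1

Listing terms: u[1] = 6,  u[2] = 17,  u[3] = 7,  u[4] = 4,  u[5] = 5,  u[6] = 11,  u[7] = 9,  u[8] = 16,  u[9] = 1,  u[10] = 6.
Since u[10] = u[1] = 6, the sequence is periodic with period 9.
(459 - 1) mod 9 = 8, so u[459] = u[9] = 1.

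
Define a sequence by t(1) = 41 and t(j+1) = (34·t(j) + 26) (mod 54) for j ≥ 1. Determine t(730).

We have t(1) = 41,  t(2) = 16,  t(3) = 30,  t(4) = 20,  t(5) = 4,  t(6) = 0,  t(7) = 26,  t(8) = 46,  t(9) = 24,  t(10) = 32,  t(11) = 34,  t(12) = 48,  t(13) = 38,  t(14) = 22,  t(15) = 18,  t(16) = 44,  t(17) = 10,  t(18) = 42,  t(19) = 50,  t(20) = 52,  t(21) = 12,  t(22) = 2,  t(23) = 40,  t(24) = 36,  t(25) = 8,  t(26) = 28,  t(27) = 6,  t(28) = 14,  t(29) = 16.
Since t(29) = t(2) = 16, the sequence is eventually periodic: after a pre-period of length 1 it cycles with period 27.
For j ≥ 2, t(j) depends only on (j - 2) mod 27. (730 - 2) mod 27 = 26, so t(730) = t(28) = 14.

14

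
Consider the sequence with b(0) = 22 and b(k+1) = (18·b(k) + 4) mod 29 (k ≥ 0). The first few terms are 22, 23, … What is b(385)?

9

b(0) = 22, b(1) = 23, b(2) = 12, b(3) = 17, b(4) = 20, b(5) = 16, b(6) = 2, b(7) = 11, b(8) = 28, b(9) = 15, b(10) = 13, b(11) = 6, b(12) = 25, b(13) = 19, b(14) = 27, b(15) = 26, b(16) = 8, b(17) = 3, b(18) = 0, b(19) = 4, b(20) = 18, b(21) = 9, b(22) = 21, b(23) = 5, b(24) = 7, b(25) = 14, b(26) = 24, b(27) = 1, b(28) = 22.
The sequence repeats with period 28.
So b(385) = b(0 + ((385-0) mod 28)) = b(21) = 9.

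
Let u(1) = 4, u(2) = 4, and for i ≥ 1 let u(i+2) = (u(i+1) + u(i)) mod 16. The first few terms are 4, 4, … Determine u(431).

Computing terms: u(1) = 4, u(2) = 4, u(3) = 8, u(4) = 12, u(5) = 4, u(6) = 0, u(7) = 4, u(8) = 4.
The sequence repeats with period 6.
So u(431) = u(1 + ((431-1) mod 6)) = u(5) = 4.

4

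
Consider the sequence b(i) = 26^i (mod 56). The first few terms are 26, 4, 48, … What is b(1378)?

16

We have b(1) = 26, b(2) = 4, b(3) = 48, b(4) = 16, b(5) = 24, b(6) = 8, b(7) = 40, b(8) = 32, b(9) = 48.
Since b(9) = b(3) = 48, the sequence is eventually periodic: after a pre-period of length 2 it cycles with period 6.
For i ≥ 3, b(i) depends only on (i - 3) mod 6. (1378 - 3) mod 6 = 1, so b(1378) = b(4) = 16.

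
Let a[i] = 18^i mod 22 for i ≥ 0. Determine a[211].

18

Listing terms: a[0] = 1, a[1] = 18, a[2] = 16, a[3] = 2, a[4] = 14, a[5] = 10, a[6] = 4, a[7] = 6, a[8] = 20, a[9] = 8, a[10] = 12, a[11] = 18.
Since a[11] = a[1] = 18, the sequence is eventually periodic: after a pre-period of length 1 it cycles with period 10.
For i ≥ 1, a[i] depends only on (i - 1) mod 10. (211 - 1) mod 10 = 0, so a[211] = a[1] = 18.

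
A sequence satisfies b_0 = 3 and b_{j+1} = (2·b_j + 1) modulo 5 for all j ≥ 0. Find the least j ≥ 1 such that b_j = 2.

We have b_0 = 3; b_1 = 2; b_2 = 0; b_3 = 1; b_4 = 3.
Since b_4 = b_0 = 3, the sequence is periodic with period 4.
The value 2 first appears (with j ≥ 1) at b_1.

1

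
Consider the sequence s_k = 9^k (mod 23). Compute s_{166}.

9

Computing terms: s_0 = 1, s_1 = 9, s_2 = 12, s_3 = 16, s_4 = 6, s_5 = 8, s_6 = 3, s_7 = 4, s_8 = 13, s_9 = 2, s_{10} = 18, s_{11} = 1.
Since s_{11} = s_0 = 1, the sequence is periodic with period 11.
So s_{166} = s_{0 + ((166-0) mod 11)} = s_1 = 9.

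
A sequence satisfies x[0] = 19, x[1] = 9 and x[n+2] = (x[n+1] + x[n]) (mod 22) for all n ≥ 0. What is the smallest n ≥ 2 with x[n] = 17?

12

Computing terms: x[0] = 19; x[1] = 9; x[2] = 6; x[3] = 15; x[4] = 21; x[5] = 14; x[6] = 13; x[7] = 5; x[8] = 18; x[9] = 1; x[10] = 19; x[11] = 20; x[12] = 17; x[13] = 15; x[14] = 10; x[15] = 3; x[16] = 13; x[17] = 16; x[18] = 7; x[19] = 1; x[20] = 8; x[21] = 9; x[22] = 17; x[23] = 4; x[24] = 21; x[25] = 3; x[26] = 2; x[27] = 5; x[28] = 7; x[29] = 12; x[30] = 19; x[31] = 9.
The sequence repeats with period 30.
The value 17 first appears (with n ≥ 2) at x[12].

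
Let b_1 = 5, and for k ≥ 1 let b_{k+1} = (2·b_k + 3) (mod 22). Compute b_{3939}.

Listing terms: b_1 = 5, b_2 = 13, b_3 = 7, b_4 = 17, b_5 = 15, b_6 = 11, b_7 = 3, b_8 = 9, b_9 = 21, b_{10} = 1, b_{11} = 5.
The sequence repeats with period 10.
So b_{3939} = b_{1 + ((3939-1) mod 10)} = b_9 = 21.

21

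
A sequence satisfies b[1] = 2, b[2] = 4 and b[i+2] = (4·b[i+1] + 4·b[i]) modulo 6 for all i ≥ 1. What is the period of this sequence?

We have b[1] = 2, b[2] = 4, b[3] = 0, b[4] = 4, b[5] = 4, b[6] = 2, b[7] = 0, b[8] = 2, b[9] = 2, b[10] = 4.
Since (b[9], b[10]) = (b[1], b[2]) = (2, 4) (two consecutive terms determine the rest), the sequence is periodic with period 8.

8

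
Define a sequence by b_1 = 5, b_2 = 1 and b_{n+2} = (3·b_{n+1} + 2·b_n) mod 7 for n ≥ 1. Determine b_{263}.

1

b_1 = 5, b_2 = 1, b_3 = 6, b_4 = 6, b_5 = 2, b_6 = 4, b_7 = 2, b_8 = 0, b_9 = 4, b_{10} = 5, b_{11} = 2, b_{12} = 2, b_{13} = 3, b_{14} = 6, b_{15} = 3, b_{16} = 0, b_{17} = 6, b_{18} = 4, b_{19} = 3, b_{20} = 3, b_{21} = 1, b_{22} = 2, b_{23} = 1, b_{24} = 0, b_{25} = 2, b_{26} = 6, b_{27} = 1, b_{28} = 1, b_{29} = 5, b_{30} = 3, b_{31} = 5, b_{32} = 0, b_{33} = 3, b_{34} = 2, b_{35} = 5, b_{36} = 5, b_{37} = 4, b_{38} = 1, b_{39} = 4, b_{40} = 0, b_{41} = 1, b_{42} = 3, b_{43} = 4, b_{44} = 4, b_{45} = 6, b_{46} = 5, b_{47} = 6, b_{48} = 0, b_{49} = 5, b_{50} = 1.
The sequence repeats with period 48.
(263 - 1) mod 48 = 22, so b_{263} = b_{23} = 1.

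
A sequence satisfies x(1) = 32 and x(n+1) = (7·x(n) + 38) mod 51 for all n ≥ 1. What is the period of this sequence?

Listing terms: x(1) = 32,  x(2) = 7,  x(3) = 36,  x(4) = 35,  x(5) = 28,  x(6) = 30,  x(7) = 44,  x(8) = 40,  x(9) = 12,  x(10) = 20,  x(11) = 25,  x(12) = 9,  x(13) = 50,  x(14) = 31,  x(15) = 0,  x(16) = 38,  x(17) = 49,  x(18) = 24,  x(19) = 2,  x(20) = 1,  x(21) = 45,  x(22) = 47,  x(23) = 10,  x(24) = 6,  x(25) = 29,  x(26) = 37,  x(27) = 42,  x(28) = 26,  x(29) = 16,  x(30) = 48,  x(31) = 17,  x(32) = 4,  x(33) = 15,  x(34) = 41,  x(35) = 19,  x(36) = 18,  x(37) = 11,  x(38) = 13,  x(39) = 27,  x(40) = 23,  x(41) = 46,  x(42) = 3,  x(43) = 8,  x(44) = 43,  x(45) = 33,  x(46) = 14,  x(47) = 34,  x(48) = 21,  x(49) = 32.
Since x(49) = x(1) = 32, the sequence is periodic with period 48.

48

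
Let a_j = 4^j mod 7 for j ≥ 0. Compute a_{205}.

Listing terms: a_0 = 1,  a_1 = 4,  a_2 = 2,  a_3 = 1.
Since a_3 = a_0 = 1, the sequence is periodic with period 3.
So a_{205} = a_{0 + ((205-0) mod 3)} = a_1 = 4.

4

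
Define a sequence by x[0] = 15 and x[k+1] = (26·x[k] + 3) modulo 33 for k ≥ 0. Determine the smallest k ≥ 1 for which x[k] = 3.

4

We have x[0] = 15; x[1] = 30; x[2] = 24; x[3] = 0; x[4] = 3; x[5] = 15.
Since x[5] = x[0] = 15, the sequence is periodic with period 5.
The value 3 first appears (with k ≥ 1) at x[4].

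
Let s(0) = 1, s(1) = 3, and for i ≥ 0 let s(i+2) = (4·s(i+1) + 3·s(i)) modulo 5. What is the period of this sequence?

24

s(0) = 1, s(1) = 3, s(2) = 0, s(3) = 4, s(4) = 1, s(5) = 1, s(6) = 2, s(7) = 1, s(8) = 0, s(9) = 3, s(10) = 2, s(11) = 2, s(12) = 4, s(13) = 2, s(14) = 0, s(15) = 1, s(16) = 4, s(17) = 4, s(18) = 3, s(19) = 4, s(20) = 0, s(21) = 2, s(22) = 3, s(23) = 3, s(24) = 1, s(25) = 3.
The sequence repeats with period 24.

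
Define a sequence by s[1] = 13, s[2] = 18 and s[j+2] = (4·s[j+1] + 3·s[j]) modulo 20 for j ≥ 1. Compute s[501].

Listing terms: s[1] = 13, s[2] = 18, s[3] = 11, s[4] = 18, s[5] = 5, s[6] = 14, s[7] = 11, s[8] = 6, s[9] = 17, s[10] = 6, s[11] = 15, s[12] = 18, s[13] = 17, s[14] = 2, s[15] = 19, s[16] = 2, s[17] = 5, s[18] = 6, s[19] = 19, s[20] = 14, s[21] = 13, s[22] = 14, s[23] = 15, s[24] = 2, s[25] = 13, s[26] = 18.
The sequence repeats with period 24.
So s[501] = s[1 + ((501-1) mod 24)] = s[21] = 13.

13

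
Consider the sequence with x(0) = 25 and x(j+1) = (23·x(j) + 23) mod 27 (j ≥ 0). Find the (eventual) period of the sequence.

6

Listing terms: x(0) = 25; x(1) = 4; x(2) = 7; x(3) = 22; x(4) = 16; x(5) = 13; x(6) = 25.
The sequence repeats with period 6.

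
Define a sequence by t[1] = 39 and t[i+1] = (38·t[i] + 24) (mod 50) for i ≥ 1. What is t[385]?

24

t[1] = 39,  t[2] = 6,  t[3] = 2,  t[4] = 0,  t[5] = 24,  t[6] = 36,  t[7] = 42,  t[8] = 20,  t[9] = 34,  t[10] = 16,  t[11] = 32,  t[12] = 40,  t[13] = 44,  t[14] = 46,  t[15] = 22,  t[16] = 10,  t[17] = 4,  t[18] = 26,  t[19] = 12,  t[20] = 30,  t[21] = 14,  t[22] = 6.
Since t[22] = t[2] = 6, the sequence is eventually periodic: after a pre-period of length 1 it cycles with period 20.
For i ≥ 2, t[i] depends only on (i - 2) mod 20. (385 - 2) mod 20 = 3, so t[385] = t[5] = 24.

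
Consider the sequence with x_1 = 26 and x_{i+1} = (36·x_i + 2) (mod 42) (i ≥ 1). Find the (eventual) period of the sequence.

x_1 = 26, x_2 = 14, x_3 = 2, x_4 = 32, x_5 = 20, x_6 = 8, x_7 = 38, x_8 = 26.
Since x_8 = x_1 = 26, the sequence is periodic with period 7.

7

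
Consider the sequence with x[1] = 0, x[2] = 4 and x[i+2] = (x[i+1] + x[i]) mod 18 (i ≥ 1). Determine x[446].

x[1] = 0; x[2] = 4; x[3] = 4; x[4] = 8; x[5] = 12; x[6] = 2; x[7] = 14; x[8] = 16; x[9] = 12; x[10] = 10; x[11] = 4; x[12] = 14; x[13] = 0; x[14] = 14; x[15] = 14; x[16] = 10; x[17] = 6; x[18] = 16; x[19] = 4; x[20] = 2; x[21] = 6; x[22] = 8; x[23] = 14; x[24] = 4; x[25] = 0; x[26] = 4.
The sequence repeats with period 24.
(446 - 1) mod 24 = 13, so x[446] = x[14] = 14.

14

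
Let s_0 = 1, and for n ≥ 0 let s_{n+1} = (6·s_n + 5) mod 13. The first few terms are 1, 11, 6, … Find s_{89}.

We have s_0 = 1,  s_1 = 11,  s_2 = 6,  s_3 = 2,  s_4 = 4,  s_5 = 3,  s_6 = 10,  s_7 = 0,  s_8 = 5,  s_9 = 9,  s_{10} = 7,  s_{11} = 8,  s_{12} = 1.
The sequence repeats with period 12.
So s_{89} = s_{0 + ((89-0) mod 12)} = s_5 = 3.

3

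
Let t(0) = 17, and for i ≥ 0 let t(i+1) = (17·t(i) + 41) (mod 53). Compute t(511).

35

We have t(0) = 17; t(1) = 12; t(2) = 33; t(3) = 19; t(4) = 46; t(5) = 28; t(6) = 40; t(7) = 32; t(8) = 2; t(9) = 22; t(10) = 44; t(11) = 47; t(12) = 45; t(13) = 11; t(14) = 16; t(15) = 48; t(16) = 9; t(17) = 35; t(18) = 0; t(19) = 41; t(20) = 49; t(21) = 26; t(22) = 6; t(23) = 37; t(24) = 34; t(25) = 36; t(26) = 17.
The sequence repeats with period 26.
(511 - 0) mod 26 = 17, so t(511) = t(17) = 35.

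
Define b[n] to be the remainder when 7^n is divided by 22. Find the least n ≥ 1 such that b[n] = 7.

Computing terms: b[0] = 1,  b[1] = 7,  b[2] = 5,  b[3] = 13,  b[4] = 3,  b[5] = 21,  b[6] = 15,  b[7] = 17,  b[8] = 9,  b[9] = 19,  b[10] = 1.
Since b[10] = b[0] = 1, the sequence is periodic with period 10.
The value 7 first appears (with n ≥ 1) at b[1].

1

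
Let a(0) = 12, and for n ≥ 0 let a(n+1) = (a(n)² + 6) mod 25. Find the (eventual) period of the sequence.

3

a(0) = 12,  a(1) = 0,  a(2) = 6,  a(3) = 17,  a(4) = 20,  a(5) = 6.
Since a(5) = a(2) = 6, the sequence is eventually periodic: after a pre-period of length 2 it cycles with period 3.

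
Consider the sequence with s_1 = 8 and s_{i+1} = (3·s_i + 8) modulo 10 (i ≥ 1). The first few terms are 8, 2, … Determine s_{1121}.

8

Computing terms: s_1 = 8, s_2 = 2, s_3 = 4, s_4 = 0, s_5 = 8.
The sequence repeats with period 4.
(1121 - 1) mod 4 = 0, so s_{1121} = s_1 = 8.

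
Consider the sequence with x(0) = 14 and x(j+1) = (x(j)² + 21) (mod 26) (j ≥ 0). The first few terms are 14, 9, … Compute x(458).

Listing terms: x(0) = 14; x(1) = 9; x(2) = 24; x(3) = 25; x(4) = 22; x(5) = 11; x(6) = 12; x(7) = 9.
Since x(7) = x(1) = 9, the sequence is eventually periodic: after a pre-period of length 1 it cycles with period 6.
For j ≥ 1, x(j) depends only on (j - 1) mod 6. (458 - 1) mod 6 = 1, so x(458) = x(2) = 24.

24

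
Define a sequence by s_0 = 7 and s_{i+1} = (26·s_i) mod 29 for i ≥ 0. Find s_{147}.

s_0 = 7,  s_1 = 8,  s_2 = 5,  s_3 = 14,  s_4 = 16,  s_5 = 10,  s_6 = 28,  s_7 = 3,  s_8 = 20,  s_9 = 27,  s_{10} = 6,  s_{11} = 11,  s_{12} = 25,  s_{13} = 12,  s_{14} = 22,  s_{15} = 21,  s_{16} = 24,  s_{17} = 15,  s_{18} = 13,  s_{19} = 19,  s_{20} = 1,  s_{21} = 26,  s_{22} = 9,  s_{23} = 2,  s_{24} = 23,  s_{25} = 18,  s_{26} = 4,  s_{27} = 17,  s_{28} = 7.
The sequence repeats with period 28.
So s_{147} = s_{0 + ((147-0) mod 28)} = s_7 = 3.

3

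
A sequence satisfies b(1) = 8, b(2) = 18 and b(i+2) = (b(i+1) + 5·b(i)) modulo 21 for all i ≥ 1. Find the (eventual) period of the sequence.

Listing terms: b(1) = 8; b(2) = 18; b(3) = 16; b(4) = 1; b(5) = 18; b(6) = 2; b(7) = 8; b(8) = 18.
Since (b(7), b(8)) = (b(1), b(2)) = (8, 18) (two consecutive terms determine the rest), the sequence is periodic with period 6.

6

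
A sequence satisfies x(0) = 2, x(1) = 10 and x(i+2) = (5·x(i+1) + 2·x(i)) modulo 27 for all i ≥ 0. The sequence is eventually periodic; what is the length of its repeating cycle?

9

x(0) = 2; x(1) = 10; x(2) = 0; x(3) = 20; x(4) = 19; x(5) = 0; x(6) = 11; x(7) = 1; x(8) = 0; x(9) = 2; x(10) = 10.
The sequence repeats with period 9.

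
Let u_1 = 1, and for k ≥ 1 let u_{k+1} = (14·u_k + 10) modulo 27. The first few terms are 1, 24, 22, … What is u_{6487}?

10

We have u_1 = 1,  u_2 = 24,  u_3 = 22,  u_4 = 21,  u_5 = 7,  u_6 = 0,  u_7 = 10,  u_8 = 15,  u_9 = 4,  u_{10} = 12,  u_{11} = 16,  u_{12} = 18,  u_{13} = 19,  u_{14} = 6,  u_{15} = 13,  u_{16} = 3,  u_{17} = 25,  u_{18} = 9,  u_{19} = 1.
The sequence repeats with period 18.
So u_{6487} = u_{1 + ((6487-1) mod 18)} = u_7 = 10.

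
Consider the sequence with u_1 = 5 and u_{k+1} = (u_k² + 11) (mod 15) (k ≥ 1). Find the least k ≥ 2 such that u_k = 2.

3

u_1 = 5,  u_2 = 6,  u_3 = 2,  u_4 = 0,  u_5 = 11,  u_6 = 12,  u_7 = 5.
The sequence repeats with period 6.
The value 2 first appears (with k ≥ 2) at u_3.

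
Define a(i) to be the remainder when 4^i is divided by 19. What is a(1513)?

Listing terms: a(1) = 4; a(2) = 16; a(3) = 7; a(4) = 9; a(5) = 17; a(6) = 11; a(7) = 6; a(8) = 5; a(9) = 1; a(10) = 4.
The sequence repeats with period 9.
So a(1513) = a(1 + ((1513-1) mod 9)) = a(1) = 4.

4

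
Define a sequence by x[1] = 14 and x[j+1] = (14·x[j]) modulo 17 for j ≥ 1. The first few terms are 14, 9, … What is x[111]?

We have x[1] = 14, x[2] = 9, x[3] = 7, x[4] = 13, x[5] = 12, x[6] = 15, x[7] = 6, x[8] = 16, x[9] = 3, x[10] = 8, x[11] = 10, x[12] = 4, x[13] = 5, x[14] = 2, x[15] = 11, x[16] = 1, x[17] = 14.
The sequence repeats with period 16.
(111 - 1) mod 16 = 14, so x[111] = x[15] = 11.

11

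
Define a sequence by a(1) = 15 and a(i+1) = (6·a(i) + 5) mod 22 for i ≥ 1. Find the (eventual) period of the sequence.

a(1) = 15; a(2) = 7; a(3) = 3; a(4) = 1; a(5) = 11; a(6) = 5; a(7) = 13; a(8) = 17; a(9) = 19; a(10) = 9; a(11) = 15.
The sequence repeats with period 10.

10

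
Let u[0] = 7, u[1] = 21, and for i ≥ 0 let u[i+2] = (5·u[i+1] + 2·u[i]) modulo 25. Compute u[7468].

3

u[0] = 7, u[1] = 21, u[2] = 19, u[3] = 12, u[4] = 23, u[5] = 14, u[6] = 16, u[7] = 8, u[8] = 22, u[9] = 1, u[10] = 24, u[11] = 22, u[12] = 8, u[13] = 9, u[14] = 11, u[15] = 23, u[16] = 12, u[17] = 6, u[18] = 4, u[19] = 7, u[20] = 18, u[21] = 4, u[22] = 6, u[23] = 13, u[24] = 2, u[25] = 11, u[26] = 9, u[27] = 17, u[28] = 3, u[29] = 24, u[30] = 1, u[31] = 3, u[32] = 17, u[33] = 16, u[34] = 14, u[35] = 2, u[36] = 13, u[37] = 19, u[38] = 21, u[39] = 18, u[40] = 7, u[41] = 21.
Since (u[40], u[41]) = (u[0], u[1]) = (7, 21) (two consecutive terms determine the rest), the sequence is periodic with period 40.
(7468 - 0) mod 40 = 28, so u[7468] = u[28] = 3.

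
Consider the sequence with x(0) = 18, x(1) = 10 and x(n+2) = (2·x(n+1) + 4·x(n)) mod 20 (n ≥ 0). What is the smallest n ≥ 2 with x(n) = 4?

Computing terms: x(0) = 18, x(1) = 10, x(2) = 12, x(3) = 4, x(4) = 16, x(5) = 8, x(6) = 0, x(7) = 12, x(8) = 4.
Since (x(7), x(8)) = (x(2), x(3)) = (12, 4) (two consecutive terms determine the rest), the sequence is eventually periodic: after a pre-period of length 2 it cycles with period 5.
The value 4 first appears (with n ≥ 2) at x(3).

3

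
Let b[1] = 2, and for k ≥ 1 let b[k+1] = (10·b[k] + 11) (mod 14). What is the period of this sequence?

We have b[1] = 2; b[2] = 3; b[3] = 13; b[4] = 1; b[5] = 7; b[6] = 11; b[7] = 9; b[8] = 3.
Since b[8] = b[2] = 3, the sequence is eventually periodic: after a pre-period of length 1 it cycles with period 6.

6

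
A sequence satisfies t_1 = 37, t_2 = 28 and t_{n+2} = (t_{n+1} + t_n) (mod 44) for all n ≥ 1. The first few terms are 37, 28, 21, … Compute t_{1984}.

5

Listing terms: t_1 = 37; t_2 = 28; t_3 = 21; t_4 = 5; t_5 = 26; t_6 = 31; t_7 = 13; t_8 = 0; t_9 = 13; t_{10} = 13; t_{11} = 26; t_{12} = 39; t_{13} = 21; t_{14} = 16; t_{15} = 37; t_{16} = 9; t_{17} = 2; t_{18} = 11; t_{19} = 13; t_{20} = 24; t_{21} = 37; t_{22} = 17; t_{23} = 10; t_{24} = 27; t_{25} = 37; t_{26} = 20; t_{27} = 13; t_{28} = 33; t_{29} = 2; t_{30} = 35; t_{31} = 37; t_{32} = 28.
Since (t_{31}, t_{32}) = (t_1, t_2) = (37, 28) (two consecutive terms determine the rest), the sequence is periodic with period 30.
(1984 - 1) mod 30 = 3, so t_{1984} = t_4 = 5.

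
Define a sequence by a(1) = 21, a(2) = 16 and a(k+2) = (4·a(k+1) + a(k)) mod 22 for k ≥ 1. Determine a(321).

21

We have a(1) = 21; a(2) = 16; a(3) = 19; a(4) = 4; a(5) = 13; a(6) = 12; a(7) = 17; a(8) = 14; a(9) = 7; a(10) = 20; a(11) = 21; a(12) = 16.
The sequence repeats with period 10.
(321 - 1) mod 10 = 0, so a(321) = a(1) = 21.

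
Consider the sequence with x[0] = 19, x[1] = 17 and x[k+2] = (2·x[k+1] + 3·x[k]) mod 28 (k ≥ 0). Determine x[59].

21

We have x[0] = 19,  x[1] = 17,  x[2] = 7,  x[3] = 9,  x[4] = 11,  x[5] = 21,  x[6] = 19,  x[7] = 17.
Since (x[6], x[7]) = (x[0], x[1]) = (19, 17) (two consecutive terms determine the rest), the sequence is periodic with period 6.
So x[59] = x[0 + ((59-0) mod 6)] = x[5] = 21.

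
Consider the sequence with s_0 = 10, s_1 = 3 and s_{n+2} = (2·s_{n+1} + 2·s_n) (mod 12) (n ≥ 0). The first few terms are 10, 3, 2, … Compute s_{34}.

0

s_0 = 10, s_1 = 3, s_2 = 2, s_3 = 10, s_4 = 0, s_5 = 8, s_6 = 4, s_7 = 0, s_8 = 8.
Since (s_7, s_8) = (s_4, s_5) = (0, 8) (two consecutive terms determine the rest), the sequence is eventually periodic: after a pre-period of length 4 it cycles with period 3.
For n ≥ 4, s_n depends only on (n - 4) mod 3. (34 - 4) mod 3 = 0, so s_{34} = s_4 = 0.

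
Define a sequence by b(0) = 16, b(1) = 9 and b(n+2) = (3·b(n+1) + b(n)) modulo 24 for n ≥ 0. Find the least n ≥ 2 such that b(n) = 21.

We have b(0) = 16; b(1) = 9; b(2) = 19; b(3) = 18; b(4) = 1; b(5) = 21; b(6) = 16; b(7) = 21; b(8) = 7; b(9) = 18; b(10) = 13; b(11) = 9; b(12) = 16; b(13) = 9.
The sequence repeats with period 12.
The value 21 first appears (with n ≥ 2) at b(5).

5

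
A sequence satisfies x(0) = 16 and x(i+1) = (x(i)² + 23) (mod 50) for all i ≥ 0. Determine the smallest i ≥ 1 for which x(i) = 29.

1

Listing terms: x(0) = 16; x(1) = 29; x(2) = 14; x(3) = 19; x(4) = 34; x(5) = 29.
Since x(5) = x(1) = 29, the sequence is eventually periodic: after a pre-period of length 1 it cycles with period 4.
The value 29 first appears (with i ≥ 1) at x(1).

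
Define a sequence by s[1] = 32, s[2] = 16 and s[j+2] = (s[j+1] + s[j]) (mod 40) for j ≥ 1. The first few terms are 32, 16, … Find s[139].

Listing terms: s[1] = 32,  s[2] = 16,  s[3] = 8,  s[4] = 24,  s[5] = 32,  s[6] = 16.
The sequence repeats with period 4.
(139 - 1) mod 4 = 2, so s[139] = s[3] = 8.

8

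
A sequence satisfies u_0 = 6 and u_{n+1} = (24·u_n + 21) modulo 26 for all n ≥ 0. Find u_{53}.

13

Computing terms: u_0 = 6; u_1 = 9; u_2 = 3; u_3 = 15; u_4 = 17; u_5 = 13; u_6 = 21; u_7 = 5; u_8 = 11; u_9 = 25; u_{10} = 23; u_{11} = 1; u_{12} = 19; u_{13} = 9.
Since u_{13} = u_1 = 9, the sequence is eventually periodic: after a pre-period of length 1 it cycles with period 12.
For n ≥ 1, u_n depends only on (n - 1) mod 12. (53 - 1) mod 12 = 4, so u_{53} = u_5 = 13.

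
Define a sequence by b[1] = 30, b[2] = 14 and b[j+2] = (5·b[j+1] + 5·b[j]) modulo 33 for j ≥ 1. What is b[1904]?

b[1] = 30, b[2] = 14, b[3] = 22, b[4] = 15, b[5] = 20, b[6] = 10, b[7] = 18, b[8] = 8, b[9] = 31, b[10] = 30, b[11] = 8, b[12] = 25, b[13] = 0, b[14] = 26, b[15] = 31, b[16] = 21, b[17] = 29, b[18] = 19, b[19] = 9, b[20] = 8, b[21] = 19, b[22] = 3, b[23] = 11, b[24] = 4, b[25] = 9, b[26] = 32, b[27] = 7, b[28] = 30, b[29] = 20, b[30] = 19, b[31] = 30, b[32] = 14.
Since (b[31], b[32]) = (b[1], b[2]) = (30, 14) (two consecutive terms determine the rest), the sequence is periodic with period 30.
(1904 - 1) mod 30 = 13, so b[1904] = b[14] = 26.

26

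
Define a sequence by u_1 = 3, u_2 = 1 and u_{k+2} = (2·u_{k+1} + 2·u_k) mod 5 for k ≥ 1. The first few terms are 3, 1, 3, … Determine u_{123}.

We have u_1 = 3; u_2 = 1; u_3 = 3; u_4 = 3; u_5 = 2; u_6 = 0; u_7 = 4; u_8 = 3; u_9 = 4; u_{10} = 4; u_{11} = 1; u_{12} = 0; u_{13} = 2; u_{14} = 4; u_{15} = 2; u_{16} = 2; u_{17} = 3; u_{18} = 0; u_{19} = 1; u_{20} = 2; u_{21} = 1; u_{22} = 1; u_{23} = 4; u_{24} = 0; u_{25} = 3; u_{26} = 1.
The sequence repeats with period 24.
So u_{123} = u_{1 + ((123-1) mod 24)} = u_3 = 3.

3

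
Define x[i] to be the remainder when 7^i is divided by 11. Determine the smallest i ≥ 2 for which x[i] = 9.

Computing terms: x[1] = 7, x[2] = 5, x[3] = 2, x[4] = 3, x[5] = 10, x[6] = 4, x[7] = 6, x[8] = 9, x[9] = 8, x[10] = 1, x[11] = 7.
The sequence repeats with period 10.
The value 9 first appears (with i ≥ 2) at x[8].

8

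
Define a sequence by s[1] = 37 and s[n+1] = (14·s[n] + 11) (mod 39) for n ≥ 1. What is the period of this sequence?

13

s[1] = 37, s[2] = 22, s[3] = 7, s[4] = 31, s[5] = 16, s[6] = 1, s[7] = 25, s[8] = 10, s[9] = 34, s[10] = 19, s[11] = 4, s[12] = 28, s[13] = 13, s[14] = 37.
Since s[14] = s[1] = 37, the sequence is periodic with period 13.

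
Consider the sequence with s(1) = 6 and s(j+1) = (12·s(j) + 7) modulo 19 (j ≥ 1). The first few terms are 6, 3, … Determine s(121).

6

Computing terms: s(1) = 6, s(2) = 3, s(3) = 5, s(4) = 10, s(5) = 13, s(6) = 11, s(7) = 6.
Since s(7) = s(1) = 6, the sequence is periodic with period 6.
(121 - 1) mod 6 = 0, so s(121) = s(1) = 6.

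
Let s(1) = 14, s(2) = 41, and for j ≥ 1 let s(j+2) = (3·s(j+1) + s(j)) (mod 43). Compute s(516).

18

Listing terms: s(1) = 14; s(2) = 41; s(3) = 8; s(4) = 22; s(5) = 31; s(6) = 29; s(7) = 32; s(8) = 39; s(9) = 20; s(10) = 13; s(11) = 16; s(12) = 18; s(13) = 27; s(14) = 13; s(15) = 23; s(16) = 39; s(17) = 11; s(18) = 29; s(19) = 12; s(20) = 22; s(21) = 35; s(22) = 41; s(23) = 29; s(24) = 42; s(25) = 26; s(26) = 34; s(27) = 42; s(28) = 31; s(29) = 6; s(30) = 6; s(31) = 24; s(32) = 35; s(33) = 0; s(34) = 35; s(35) = 19; s(36) = 6; s(37) = 37; s(38) = 31; s(39) = 1; s(40) = 34; s(41) = 17; s(42) = 42; s(43) = 14; s(44) = 41.
The sequence repeats with period 42.
So s(516) = s(1 + ((516-1) mod 42)) = s(12) = 18.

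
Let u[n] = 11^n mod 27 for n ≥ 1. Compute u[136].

We have u[1] = 11,  u[2] = 13,  u[3] = 8,  u[4] = 7,  u[5] = 23,  u[6] = 10,  u[7] = 2,  u[8] = 22,  u[9] = 26,  u[10] = 16,  u[11] = 14,  u[12] = 19,  u[13] = 20,  u[14] = 4,  u[15] = 17,  u[16] = 25,  u[17] = 5,  u[18] = 1,  u[19] = 11.
The sequence repeats with period 18.
(136 - 1) mod 18 = 9, so u[136] = u[10] = 16.

16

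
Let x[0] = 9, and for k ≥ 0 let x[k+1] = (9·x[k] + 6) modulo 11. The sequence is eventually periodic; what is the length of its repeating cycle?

5

Listing terms: x[0] = 9; x[1] = 10; x[2] = 8; x[3] = 1; x[4] = 4; x[5] = 9.
Since x[5] = x[0] = 9, the sequence is periodic with period 5.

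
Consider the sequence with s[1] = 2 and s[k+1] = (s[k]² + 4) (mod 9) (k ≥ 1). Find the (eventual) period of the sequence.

3

Listing terms: s[1] = 2, s[2] = 8, s[3] = 5, s[4] = 2.
The sequence repeats with period 3.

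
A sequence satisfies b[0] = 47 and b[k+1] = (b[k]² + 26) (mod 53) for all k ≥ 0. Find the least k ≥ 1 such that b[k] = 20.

Computing terms: b[0] = 47, b[1] = 9, b[2] = 1, b[3] = 27, b[4] = 13, b[5] = 36, b[6] = 50, b[7] = 35, b[8] = 32, b[9] = 43, b[10] = 20, b[11] = 2, b[12] = 30, b[13] = 25, b[14] = 15, b[15] = 39, b[16] = 10, b[17] = 20.
Since b[17] = b[10] = 20, the sequence is eventually periodic: after a pre-period of length 10 it cycles with period 7.
The value 20 first appears (with k ≥ 1) at b[10].

10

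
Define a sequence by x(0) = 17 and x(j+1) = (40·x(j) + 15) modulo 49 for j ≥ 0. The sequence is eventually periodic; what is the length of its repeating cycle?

42

x(0) = 17; x(1) = 9; x(2) = 32; x(3) = 21; x(4) = 22; x(5) = 13; x(6) = 45; x(7) = 2; x(8) = 46; x(9) = 42; x(10) = 29; x(11) = 48; x(12) = 24; x(13) = 44; x(14) = 11; x(15) = 14; x(16) = 36; x(17) = 34; x(18) = 3; x(19) = 37; x(20) = 25; x(21) = 35; x(22) = 43; x(23) = 20; x(24) = 31; x(25) = 30; x(26) = 39; x(27) = 7; x(28) = 1; x(29) = 6; x(30) = 10; x(31) = 23; x(32) = 4; x(33) = 28; x(34) = 8; x(35) = 41; x(36) = 38; x(37) = 16; x(38) = 18; x(39) = 0; x(40) = 15; x(41) = 27; x(42) = 17.
The sequence repeats with period 42.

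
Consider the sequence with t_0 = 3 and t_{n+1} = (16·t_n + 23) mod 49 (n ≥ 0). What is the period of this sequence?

Computing terms: t_0 = 3,  t_1 = 22,  t_2 = 32,  t_3 = 45,  t_4 = 8,  t_5 = 4,  t_6 = 38,  t_7 = 43,  t_8 = 25,  t_9 = 31,  t_{10} = 29,  t_{11} = 46,  t_{12} = 24,  t_{13} = 15,  t_{14} = 18,  t_{15} = 17,  t_{16} = 1,  t_{17} = 39,  t_{18} = 10,  t_{19} = 36,  t_{20} = 11,  t_{21} = 3.
The sequence repeats with period 21.

21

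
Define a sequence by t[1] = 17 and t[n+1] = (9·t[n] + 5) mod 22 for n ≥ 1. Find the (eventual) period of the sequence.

We have t[1] = 17,  t[2] = 4,  t[3] = 19,  t[4] = 0,  t[5] = 5,  t[6] = 6,  t[7] = 15,  t[8] = 8,  t[9] = 11,  t[10] = 16,  t[11] = 17.
The sequence repeats with period 10.

10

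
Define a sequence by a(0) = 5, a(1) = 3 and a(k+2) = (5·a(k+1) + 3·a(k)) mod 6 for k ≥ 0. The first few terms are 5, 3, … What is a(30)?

Computing terms: a(0) = 5; a(1) = 3; a(2) = 0; a(3) = 3; a(4) = 3; a(5) = 0.
Since (a(4), a(5)) = (a(1), a(2)) = (3, 0) (two consecutive terms determine the rest), the sequence is eventually periodic: after a pre-period of length 1 it cycles with period 3.
For k ≥ 1, a(k) depends only on (k - 1) mod 3. (30 - 1) mod 3 = 2, so a(30) = a(3) = 3.

3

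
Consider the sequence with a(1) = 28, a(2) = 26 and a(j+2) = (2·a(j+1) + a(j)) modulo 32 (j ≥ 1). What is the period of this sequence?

Listing terms: a(1) = 28,  a(2) = 26,  a(3) = 16,  a(4) = 26,  a(5) = 4,  a(6) = 2,  a(7) = 8,  a(8) = 18,  a(9) = 12,  a(10) = 10,  a(11) = 0,  a(12) = 10,  a(13) = 20,  a(14) = 18,  a(15) = 24,  a(16) = 2,  a(17) = 28,  a(18) = 26.
Since (a(17), a(18)) = (a(1), a(2)) = (28, 26) (two consecutive terms determine the rest), the sequence is periodic with period 16.

16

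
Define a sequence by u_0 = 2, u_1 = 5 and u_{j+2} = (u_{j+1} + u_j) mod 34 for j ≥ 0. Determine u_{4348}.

31

u_0 = 2,  u_1 = 5,  u_2 = 7,  u_3 = 12,  u_4 = 19,  u_5 = 31,  u_6 = 16,  u_7 = 13,  u_8 = 29,  u_9 = 8,  u_{10} = 3,  u_{11} = 11,  u_{12} = 14,  u_{13} = 25,  u_{14} = 5,  u_{15} = 30,  u_{16} = 1,  u_{17} = 31,  u_{18} = 32,  u_{19} = 29,  u_{20} = 27,  u_{21} = 22,  u_{22} = 15,  u_{23} = 3,  u_{24} = 18,  u_{25} = 21,  u_{26} = 5,  u_{27} = 26,  u_{28} = 31,  u_{29} = 23,  u_{30} = 20,  u_{31} = 9,  u_{32} = 29,  u_{33} = 4,  u_{34} = 33,  u_{35} = 3,  u_{36} = 2,  u_{37} = 5.
The sequence repeats with period 36.
(4348 - 0) mod 36 = 28, so u_{4348} = u_{28} = 31.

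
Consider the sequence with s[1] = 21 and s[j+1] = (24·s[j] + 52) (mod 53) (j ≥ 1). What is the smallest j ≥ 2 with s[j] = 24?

8

Computing terms: s[1] = 21, s[2] = 26, s[3] = 40, s[4] = 5, s[5] = 13, s[6] = 46, s[7] = 43, s[8] = 24, s[9] = 45, s[10] = 19, s[11] = 31, s[12] = 1, s[13] = 23, s[14] = 21.
Since s[14] = s[1] = 21, the sequence is periodic with period 13.
The value 24 first appears (with j ≥ 2) at s[8].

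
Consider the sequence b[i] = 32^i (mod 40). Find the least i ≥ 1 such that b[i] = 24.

2

b[0] = 1, b[1] = 32, b[2] = 24, b[3] = 8, b[4] = 16, b[5] = 32.
Since b[5] = b[1] = 32, the sequence is eventually periodic: after a pre-period of length 1 it cycles with period 4.
The value 24 first appears (with i ≥ 1) at b[2].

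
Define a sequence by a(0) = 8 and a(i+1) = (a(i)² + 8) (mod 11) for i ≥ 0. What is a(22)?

a(0) = 8,  a(1) = 6,  a(2) = 0,  a(3) = 8.
Since a(3) = a(0) = 8, the sequence is periodic with period 3.
So a(22) = a(0 + ((22-0) mod 3)) = a(1) = 6.

6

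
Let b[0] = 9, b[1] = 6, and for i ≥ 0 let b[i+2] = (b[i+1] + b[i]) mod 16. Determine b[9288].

We have b[0] = 9, b[1] = 6, b[2] = 15, b[3] = 5, b[4] = 4, b[5] = 9, b[6] = 13, b[7] = 6, b[8] = 3, b[9] = 9, b[10] = 12, b[11] = 5, b[12] = 1, b[13] = 6, b[14] = 7, b[15] = 13, b[16] = 4, b[17] = 1, b[18] = 5, b[19] = 6, b[20] = 11, b[21] = 1, b[22] = 12, b[23] = 13, b[24] = 9, b[25] = 6.
The sequence repeats with period 24.
So b[9288] = b[0 + ((9288-0) mod 24)] = b[0] = 9.

9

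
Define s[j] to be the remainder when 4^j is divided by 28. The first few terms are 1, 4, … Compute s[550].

Computing terms: s[0] = 1, s[1] = 4, s[2] = 16, s[3] = 8, s[4] = 4.
Since s[4] = s[1] = 4, the sequence is eventually periodic: after a pre-period of length 1 it cycles with period 3.
For j ≥ 1, s[j] depends only on (j - 1) mod 3. (550 - 1) mod 3 = 0, so s[550] = s[1] = 4.

4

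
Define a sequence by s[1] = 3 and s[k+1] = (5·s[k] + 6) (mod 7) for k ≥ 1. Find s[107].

Computing terms: s[1] = 3, s[2] = 0, s[3] = 6, s[4] = 1, s[5] = 4, s[6] = 5, s[7] = 3.
Since s[7] = s[1] = 3, the sequence is periodic with period 6.
(107 - 1) mod 6 = 4, so s[107] = s[5] = 4.

4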